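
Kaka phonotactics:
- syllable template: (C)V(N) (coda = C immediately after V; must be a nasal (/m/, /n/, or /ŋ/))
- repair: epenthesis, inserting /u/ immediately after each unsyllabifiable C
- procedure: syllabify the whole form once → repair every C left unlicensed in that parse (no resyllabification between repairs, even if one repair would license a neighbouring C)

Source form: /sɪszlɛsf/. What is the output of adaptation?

Syllabifying with onset maximization leaves /s/, /z/, /s/, /f/ stranded (only a nasal (/m/, /n/, or /ŋ/) is licensed in coda position; onsets are limited to one consonant).
Each unlicensed consonant becomes the onset of a new syllable: /s/ → /su/, /z/ → /zu/, /s/ → /su/, /f/ → /fu/.

sɪsuzulɛsufu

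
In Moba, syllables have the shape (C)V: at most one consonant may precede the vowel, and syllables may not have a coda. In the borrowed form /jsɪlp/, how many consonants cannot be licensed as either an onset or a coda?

The consonants /j/, /l/, /p/ cannot be parsed into a legal (C)V syllable (no codas are permitted; onsets are limited to one consonant).

3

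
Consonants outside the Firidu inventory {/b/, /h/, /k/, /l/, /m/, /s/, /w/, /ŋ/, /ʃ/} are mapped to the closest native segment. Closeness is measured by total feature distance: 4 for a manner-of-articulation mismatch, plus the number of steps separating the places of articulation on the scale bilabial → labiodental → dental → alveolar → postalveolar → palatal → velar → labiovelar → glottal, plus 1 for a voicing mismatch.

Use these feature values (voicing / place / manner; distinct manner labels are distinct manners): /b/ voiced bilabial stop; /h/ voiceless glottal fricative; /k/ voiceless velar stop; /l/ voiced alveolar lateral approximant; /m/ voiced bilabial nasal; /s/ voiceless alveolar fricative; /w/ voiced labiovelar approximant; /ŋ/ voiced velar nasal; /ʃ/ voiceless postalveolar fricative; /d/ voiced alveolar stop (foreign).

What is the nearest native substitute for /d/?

b

/b/ is closest: same manner (stop), place distance 3 (alveolar→bilabial), same voicing; total 3. Next closest is /k/ at distance 4.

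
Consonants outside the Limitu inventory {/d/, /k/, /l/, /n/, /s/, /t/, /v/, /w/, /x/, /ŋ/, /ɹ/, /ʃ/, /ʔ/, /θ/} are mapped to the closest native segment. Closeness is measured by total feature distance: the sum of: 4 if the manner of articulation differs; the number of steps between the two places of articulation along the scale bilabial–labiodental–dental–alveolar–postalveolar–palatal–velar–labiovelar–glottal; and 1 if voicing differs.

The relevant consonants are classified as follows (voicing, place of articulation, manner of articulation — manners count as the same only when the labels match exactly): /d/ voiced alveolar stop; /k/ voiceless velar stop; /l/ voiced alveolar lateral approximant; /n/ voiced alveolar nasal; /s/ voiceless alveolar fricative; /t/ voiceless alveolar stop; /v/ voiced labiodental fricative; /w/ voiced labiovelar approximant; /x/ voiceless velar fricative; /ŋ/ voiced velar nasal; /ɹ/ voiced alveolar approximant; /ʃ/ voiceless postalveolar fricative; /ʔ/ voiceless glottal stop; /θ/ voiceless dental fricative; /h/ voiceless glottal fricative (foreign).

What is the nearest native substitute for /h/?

/x/ is closest: same manner (fricative), place distance 2 (glottal→velar), same voicing; total 2. Next closest is /ʃ/ at distance 4.

x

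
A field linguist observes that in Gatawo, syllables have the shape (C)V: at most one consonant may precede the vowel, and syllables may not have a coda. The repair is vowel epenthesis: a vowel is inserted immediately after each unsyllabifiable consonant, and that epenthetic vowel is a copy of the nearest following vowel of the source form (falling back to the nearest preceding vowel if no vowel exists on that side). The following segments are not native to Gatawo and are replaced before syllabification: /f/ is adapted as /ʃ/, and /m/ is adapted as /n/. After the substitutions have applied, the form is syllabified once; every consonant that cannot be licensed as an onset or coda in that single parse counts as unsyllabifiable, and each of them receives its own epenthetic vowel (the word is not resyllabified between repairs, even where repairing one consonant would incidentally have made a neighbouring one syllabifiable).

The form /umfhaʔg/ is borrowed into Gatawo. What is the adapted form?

unaʃahaʔaga

Substitution: /m/ → /n/, /f/ → /ʃ/, giving /unʃhaʔg/.
The consonants /n/, /ʃ/, /ʔ/, /g/ cannot be parsed into a legal (C)V syllable (no codas are permitted; onsets are limited to one consonant).
Inserting the epenthetic vowel yields /n/ → /na/, /ʃ/ → /ʃa/, /ʔ/ → /ʔa/, /g/ → /ga/.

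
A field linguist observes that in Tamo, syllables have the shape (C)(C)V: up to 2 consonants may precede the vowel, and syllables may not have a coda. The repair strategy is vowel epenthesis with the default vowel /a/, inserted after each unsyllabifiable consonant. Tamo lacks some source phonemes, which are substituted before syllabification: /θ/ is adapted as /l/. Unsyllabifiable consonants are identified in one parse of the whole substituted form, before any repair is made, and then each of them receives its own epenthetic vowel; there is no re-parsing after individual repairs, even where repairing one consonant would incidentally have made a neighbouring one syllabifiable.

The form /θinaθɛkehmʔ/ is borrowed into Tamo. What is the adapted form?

linalɛkehamaʔa

Substitution: /θ/ → /l/, giving /linalɛkehmʔ/.
Syllabifying with onset maximization leaves /h/, /m/, /ʔ/ stranded (no codas are permitted; onsets may contain at most 2 consonants).
Epenthesis after each stranded consonant: /h/ → /ha/, /m/ → /ma/, /ʔ/ → /ʔa/.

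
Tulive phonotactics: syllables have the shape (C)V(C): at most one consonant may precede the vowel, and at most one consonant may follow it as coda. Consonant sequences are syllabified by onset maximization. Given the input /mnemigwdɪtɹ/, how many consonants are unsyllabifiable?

3

Syllabifying with onset maximization leaves /m/, /w/, /ɹ/ stranded (at most one coda consonant is licensed; onsets are limited to one consonant).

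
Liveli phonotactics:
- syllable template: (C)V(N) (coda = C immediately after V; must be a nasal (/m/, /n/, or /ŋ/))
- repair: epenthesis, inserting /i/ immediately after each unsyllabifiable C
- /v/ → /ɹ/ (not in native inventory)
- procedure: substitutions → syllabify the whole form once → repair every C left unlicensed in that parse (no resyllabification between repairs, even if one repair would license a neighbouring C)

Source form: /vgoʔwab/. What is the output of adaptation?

ɹigoʔiwabi

Substitution: /v/ → /ɹ/, giving /ɹgoʔwab/.
Under (C)V(N), the unsyllabifiable consonants are /ɹ/, /ʔ/, /b/ (only a nasal (/m/, /n/, or /ŋ/) is licensed in coda position; onsets are limited to one consonant).
Epenthesis after each stranded consonant: /ɹ/ → /ɹi/, /ʔ/ → /ʔi/, /b/ → /bi/.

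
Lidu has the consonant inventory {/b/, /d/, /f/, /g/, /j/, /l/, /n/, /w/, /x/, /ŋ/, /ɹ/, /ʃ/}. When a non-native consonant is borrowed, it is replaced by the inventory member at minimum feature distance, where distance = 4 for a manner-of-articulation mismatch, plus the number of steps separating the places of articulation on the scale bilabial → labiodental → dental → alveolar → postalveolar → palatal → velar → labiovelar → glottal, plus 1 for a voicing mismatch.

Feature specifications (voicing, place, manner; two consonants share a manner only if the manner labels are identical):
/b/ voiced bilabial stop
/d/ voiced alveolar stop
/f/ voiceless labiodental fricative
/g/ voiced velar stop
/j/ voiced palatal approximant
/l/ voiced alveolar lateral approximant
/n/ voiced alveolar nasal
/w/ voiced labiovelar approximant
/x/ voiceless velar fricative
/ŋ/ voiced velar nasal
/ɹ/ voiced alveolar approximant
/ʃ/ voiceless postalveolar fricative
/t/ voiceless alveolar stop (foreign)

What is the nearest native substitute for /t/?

/d/ is closest: same manner (stop), place distance 0 (alveolar→alveolar), voicing differs (+1); total 1. Next closest is /b/ at distance 4.

d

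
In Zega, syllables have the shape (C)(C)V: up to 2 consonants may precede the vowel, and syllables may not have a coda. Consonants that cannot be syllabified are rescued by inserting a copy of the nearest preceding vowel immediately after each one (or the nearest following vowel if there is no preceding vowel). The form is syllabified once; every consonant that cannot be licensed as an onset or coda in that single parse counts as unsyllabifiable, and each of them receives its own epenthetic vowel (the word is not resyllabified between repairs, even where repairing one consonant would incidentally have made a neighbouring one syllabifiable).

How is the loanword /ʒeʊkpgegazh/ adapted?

Under (C)(C)V, the unsyllabifiable consonants are /k/, /z/, /h/ (no codas are permitted; onsets may contain at most 2 consonants).
Inserting the epenthetic vowel yields /k/ → /kʊ/, /z/ → /za/, /h/ → /ha/.

ʒeʊkʊpgegazaha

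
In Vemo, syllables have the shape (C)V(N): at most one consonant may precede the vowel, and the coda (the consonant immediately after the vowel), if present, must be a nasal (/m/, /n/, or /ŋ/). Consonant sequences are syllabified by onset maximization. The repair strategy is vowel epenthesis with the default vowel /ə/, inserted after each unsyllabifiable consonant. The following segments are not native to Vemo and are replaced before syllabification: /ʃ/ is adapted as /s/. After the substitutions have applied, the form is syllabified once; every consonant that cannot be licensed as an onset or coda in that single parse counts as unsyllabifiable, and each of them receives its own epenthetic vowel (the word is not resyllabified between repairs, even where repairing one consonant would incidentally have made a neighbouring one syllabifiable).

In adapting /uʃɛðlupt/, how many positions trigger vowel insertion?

After substitution the input is /usɛðlupt/.
The unsyllabifiable consonants are /ð/, /p/, /t/; each receives one epenthetic vowel.

3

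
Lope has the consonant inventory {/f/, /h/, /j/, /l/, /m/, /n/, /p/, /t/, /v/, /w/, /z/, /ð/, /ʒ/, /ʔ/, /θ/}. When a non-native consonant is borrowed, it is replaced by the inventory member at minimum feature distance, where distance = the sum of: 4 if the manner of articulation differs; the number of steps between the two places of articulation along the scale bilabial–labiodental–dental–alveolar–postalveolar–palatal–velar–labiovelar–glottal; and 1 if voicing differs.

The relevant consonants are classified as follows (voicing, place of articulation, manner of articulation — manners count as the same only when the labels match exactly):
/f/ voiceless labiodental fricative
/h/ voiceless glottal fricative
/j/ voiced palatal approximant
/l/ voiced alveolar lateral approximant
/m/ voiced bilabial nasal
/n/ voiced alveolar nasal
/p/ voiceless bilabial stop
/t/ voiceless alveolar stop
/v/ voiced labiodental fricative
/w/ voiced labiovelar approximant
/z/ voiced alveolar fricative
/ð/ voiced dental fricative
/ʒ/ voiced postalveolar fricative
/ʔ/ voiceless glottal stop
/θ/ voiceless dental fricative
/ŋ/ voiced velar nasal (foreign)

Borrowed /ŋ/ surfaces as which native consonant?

n

/n/ is closest: same manner (nasal), place distance 3 (velar→alveolar), same voicing; total 3. Next closest is /j/ at distance 5.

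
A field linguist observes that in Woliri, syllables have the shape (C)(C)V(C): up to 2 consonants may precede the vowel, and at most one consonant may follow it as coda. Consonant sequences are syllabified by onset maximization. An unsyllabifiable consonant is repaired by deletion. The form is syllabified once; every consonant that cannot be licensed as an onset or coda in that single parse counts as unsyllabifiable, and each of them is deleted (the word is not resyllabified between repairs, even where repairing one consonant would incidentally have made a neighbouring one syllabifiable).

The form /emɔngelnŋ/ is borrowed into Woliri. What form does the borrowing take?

emɔngel

Under (C)(C)V(C), the unsyllabifiable consonants are /n/, /ŋ/ (at most one coda consonant is licensed; onsets may contain at most 2 consonants).
Deletion applies to /n/, /ŋ/.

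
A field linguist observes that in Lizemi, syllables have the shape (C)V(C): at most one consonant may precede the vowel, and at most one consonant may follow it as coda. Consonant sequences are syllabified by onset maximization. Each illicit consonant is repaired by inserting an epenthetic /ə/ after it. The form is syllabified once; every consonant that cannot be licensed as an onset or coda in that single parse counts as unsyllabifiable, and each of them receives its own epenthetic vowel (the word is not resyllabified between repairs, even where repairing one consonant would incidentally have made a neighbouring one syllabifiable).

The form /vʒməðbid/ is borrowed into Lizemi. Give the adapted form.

vəʒəməðbid

Syllabifying with onset maximization leaves /v/, /ʒ/ stranded (at most one coda consonant is licensed; onsets are limited to one consonant).
Epenthesis after each stranded consonant: /v/ → /və/, /ʒ/ → /ʒə/.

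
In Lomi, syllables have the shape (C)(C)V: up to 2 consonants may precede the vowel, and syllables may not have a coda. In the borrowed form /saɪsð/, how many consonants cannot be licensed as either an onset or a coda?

Under (C)(C)V, the unsyllabifiable consonants are /s/, /ð/ (no codas are permitted; onsets may contain at most 2 consonants).

2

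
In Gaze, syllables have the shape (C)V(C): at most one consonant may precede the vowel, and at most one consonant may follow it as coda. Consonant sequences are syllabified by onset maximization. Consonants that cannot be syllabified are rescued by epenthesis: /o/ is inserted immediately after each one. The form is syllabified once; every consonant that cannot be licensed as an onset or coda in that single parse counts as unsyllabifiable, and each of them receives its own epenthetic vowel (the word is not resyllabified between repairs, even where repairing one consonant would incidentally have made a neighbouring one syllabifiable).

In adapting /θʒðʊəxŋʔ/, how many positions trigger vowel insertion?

4

The unsyllabifiable consonants are /θ/, /ʒ/, /ŋ/, /ʔ/; each receives one epenthetic vowel.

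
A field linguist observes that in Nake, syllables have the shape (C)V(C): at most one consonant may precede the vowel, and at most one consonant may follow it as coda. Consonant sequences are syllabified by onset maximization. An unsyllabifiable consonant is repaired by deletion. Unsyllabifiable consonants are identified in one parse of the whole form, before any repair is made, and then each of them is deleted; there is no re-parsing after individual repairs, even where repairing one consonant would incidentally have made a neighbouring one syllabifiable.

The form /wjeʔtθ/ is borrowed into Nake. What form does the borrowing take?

Syllabifying with onset maximization leaves /w/, /t/, /θ/ stranded (at most one coda consonant is licensed; onsets are limited to one consonant).
Deletion applies to /w/, /t/, /θ/.

jeʔ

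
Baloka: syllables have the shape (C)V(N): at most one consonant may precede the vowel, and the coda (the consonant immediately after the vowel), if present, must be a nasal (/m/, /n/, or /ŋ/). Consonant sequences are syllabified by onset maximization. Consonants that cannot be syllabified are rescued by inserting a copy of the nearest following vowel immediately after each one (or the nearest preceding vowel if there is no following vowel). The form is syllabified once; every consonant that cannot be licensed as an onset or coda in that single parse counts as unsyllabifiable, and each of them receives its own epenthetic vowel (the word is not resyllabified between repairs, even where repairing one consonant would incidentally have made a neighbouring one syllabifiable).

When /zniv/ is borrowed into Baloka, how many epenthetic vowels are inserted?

The unsyllabifiable consonants are /z/, /v/; each receives one epenthetic vowel.

2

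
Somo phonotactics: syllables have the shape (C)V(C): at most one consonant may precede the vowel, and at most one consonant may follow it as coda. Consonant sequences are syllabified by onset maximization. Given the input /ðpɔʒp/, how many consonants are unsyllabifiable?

Syllabifying with onset maximization leaves /ð/, /p/ stranded (at most one coda consonant is licensed; onsets are limited to one consonant).

2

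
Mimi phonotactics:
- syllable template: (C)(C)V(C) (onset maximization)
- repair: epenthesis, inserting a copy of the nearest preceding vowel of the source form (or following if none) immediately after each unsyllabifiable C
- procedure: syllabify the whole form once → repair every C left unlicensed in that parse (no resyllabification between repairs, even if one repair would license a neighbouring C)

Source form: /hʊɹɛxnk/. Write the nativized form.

Syllabifying with onset maximization leaves /n/, /k/ stranded (at most one coda consonant is licensed; onsets may contain at most 2 consonants).
Inserting the epenthetic vowel yields /n/ → /nɛ/, /k/ → /kɛ/.

hʊɹɛxnɛkɛ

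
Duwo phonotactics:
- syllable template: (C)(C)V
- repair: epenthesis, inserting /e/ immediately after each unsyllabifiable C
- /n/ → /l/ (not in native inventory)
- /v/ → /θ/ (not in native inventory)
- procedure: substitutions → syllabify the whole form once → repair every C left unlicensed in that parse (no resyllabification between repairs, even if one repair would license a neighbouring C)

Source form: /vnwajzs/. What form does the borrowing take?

θelwajezese

Substitution: /v/ → /θ/, /n/ → /l/, giving /θlwajzs/.
Syllabifying with onset maximization leaves /θ/, /j/, /z/, /s/ stranded (no codas are permitted; onsets may contain at most 2 consonants).
Each unlicensed consonant becomes the onset of a new syllable: /θ/ → /θe/, /j/ → /je/, /z/ → /ze/, /s/ → /se/.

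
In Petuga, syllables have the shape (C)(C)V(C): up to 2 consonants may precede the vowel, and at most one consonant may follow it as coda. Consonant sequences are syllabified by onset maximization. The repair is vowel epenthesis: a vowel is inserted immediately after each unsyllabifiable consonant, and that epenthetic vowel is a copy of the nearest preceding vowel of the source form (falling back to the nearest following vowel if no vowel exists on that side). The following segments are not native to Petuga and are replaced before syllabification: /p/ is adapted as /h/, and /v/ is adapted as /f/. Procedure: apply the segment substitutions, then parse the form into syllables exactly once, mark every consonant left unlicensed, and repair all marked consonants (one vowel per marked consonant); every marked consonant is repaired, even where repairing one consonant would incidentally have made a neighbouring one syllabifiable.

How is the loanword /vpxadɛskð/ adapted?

fahxadɛskɛðɛ

Substitution: /v/ → /f/, /p/ → /h/, giving /fhxadɛskð/.
Syllabifying with onset maximization leaves /f/, /k/, /ð/ stranded (at most one coda consonant is licensed; onsets may contain at most 2 consonants).
Each unlicensed consonant becomes the onset of a new syllable: /f/ → /fa/, /k/ → /kɛ/, /ð/ → /ðɛ/.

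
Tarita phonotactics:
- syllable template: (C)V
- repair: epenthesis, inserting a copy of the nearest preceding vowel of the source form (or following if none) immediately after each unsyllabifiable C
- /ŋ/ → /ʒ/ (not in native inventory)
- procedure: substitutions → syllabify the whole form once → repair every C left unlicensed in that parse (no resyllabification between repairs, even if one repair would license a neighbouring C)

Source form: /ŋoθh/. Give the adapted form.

ʒoθoho

Substitution: /ŋ/ → /ʒ/, giving /ʒoθh/.
The consonants /θ/, /h/ cannot be parsed into a legal (C)V syllable (no codas are permitted; onsets are limited to one consonant).
Each unlicensed consonant becomes the onset of a new syllable: /θ/ → /θo/, /h/ → /ho/.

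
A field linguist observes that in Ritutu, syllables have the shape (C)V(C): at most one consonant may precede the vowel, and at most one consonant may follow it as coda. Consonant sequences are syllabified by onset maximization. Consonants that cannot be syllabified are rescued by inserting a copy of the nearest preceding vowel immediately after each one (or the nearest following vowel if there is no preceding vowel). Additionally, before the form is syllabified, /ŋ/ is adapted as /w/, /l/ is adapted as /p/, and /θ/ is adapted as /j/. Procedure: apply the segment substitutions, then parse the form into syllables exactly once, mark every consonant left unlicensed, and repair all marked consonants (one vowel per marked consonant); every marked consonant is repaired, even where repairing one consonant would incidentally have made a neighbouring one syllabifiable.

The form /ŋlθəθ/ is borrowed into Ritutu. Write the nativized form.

Substitution: /ŋ/ → /w/, /l/ → /p/, /θ/ → /j/, giving /wpjəj/.
The consonants /w/, /p/ cannot be parsed into a legal (C)V(C) syllable (at most one coda consonant is licensed; onsets are limited to one consonant).
Epenthesis after each stranded consonant: /w/ → /wə/, /p/ → /pə/.

wəpəjəj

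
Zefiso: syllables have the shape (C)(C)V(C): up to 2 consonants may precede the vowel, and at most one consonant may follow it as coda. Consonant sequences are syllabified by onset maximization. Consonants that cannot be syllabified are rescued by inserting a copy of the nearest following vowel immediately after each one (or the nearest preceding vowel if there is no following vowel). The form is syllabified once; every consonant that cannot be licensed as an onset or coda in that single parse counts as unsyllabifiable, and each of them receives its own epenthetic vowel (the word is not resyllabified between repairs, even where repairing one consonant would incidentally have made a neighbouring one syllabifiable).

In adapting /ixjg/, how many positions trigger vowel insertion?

2

The unsyllabifiable consonants are /j/, /g/; each receives one epenthetic vowel.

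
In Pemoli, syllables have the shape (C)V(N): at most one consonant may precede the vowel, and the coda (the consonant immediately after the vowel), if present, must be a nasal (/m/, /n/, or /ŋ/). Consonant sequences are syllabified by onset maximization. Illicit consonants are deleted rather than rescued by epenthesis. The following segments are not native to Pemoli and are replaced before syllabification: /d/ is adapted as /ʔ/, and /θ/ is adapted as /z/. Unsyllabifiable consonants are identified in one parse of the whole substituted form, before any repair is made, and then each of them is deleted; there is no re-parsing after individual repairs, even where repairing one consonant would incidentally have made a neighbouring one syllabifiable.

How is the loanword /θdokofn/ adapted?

Substitution: /θ/ → /z/, /d/ → /ʔ/, giving /zʔokofn/.
Syllabifying with onset maximization leaves /z/, /f/, /n/ stranded (only a nasal (/m/, /n/, or /ŋ/) is licensed in coda position; onsets are limited to one consonant).
Each unlicensed consonant is deleted: /z/, /f/, /n/.

ʔoko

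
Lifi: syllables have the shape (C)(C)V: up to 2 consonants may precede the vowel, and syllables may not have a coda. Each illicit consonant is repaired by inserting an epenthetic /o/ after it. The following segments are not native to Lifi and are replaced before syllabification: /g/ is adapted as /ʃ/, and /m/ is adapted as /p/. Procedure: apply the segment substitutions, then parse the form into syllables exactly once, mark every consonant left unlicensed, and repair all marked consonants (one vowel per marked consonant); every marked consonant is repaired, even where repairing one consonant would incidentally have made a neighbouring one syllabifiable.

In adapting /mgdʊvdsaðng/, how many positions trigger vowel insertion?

After substitution the input is /pʃdʊvdsaðnʃ/.
The unsyllabifiable consonants are /p/, /v/, /ð/, /n/, /ʃ/; each receives one epenthetic vowel.

5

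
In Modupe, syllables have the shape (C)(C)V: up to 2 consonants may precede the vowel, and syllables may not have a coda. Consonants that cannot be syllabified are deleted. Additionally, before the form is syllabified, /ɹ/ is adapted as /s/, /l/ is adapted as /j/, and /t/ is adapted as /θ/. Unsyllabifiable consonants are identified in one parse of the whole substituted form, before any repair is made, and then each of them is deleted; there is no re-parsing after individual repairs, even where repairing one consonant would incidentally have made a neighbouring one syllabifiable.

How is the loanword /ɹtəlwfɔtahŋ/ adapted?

Substitution: /ɹ/ → /s/, /t/ → /θ/, /l/ → /j/, giving /sθəjwfɔθahŋ/.
The consonants /j/, /h/, /ŋ/ cannot be parsed into a legal (C)(C)V syllable (no codas are permitted; onsets may contain at most 2 consonants).
Deleting the stranded consonants removes /j/, /h/, /ŋ/.

sθəwfɔθa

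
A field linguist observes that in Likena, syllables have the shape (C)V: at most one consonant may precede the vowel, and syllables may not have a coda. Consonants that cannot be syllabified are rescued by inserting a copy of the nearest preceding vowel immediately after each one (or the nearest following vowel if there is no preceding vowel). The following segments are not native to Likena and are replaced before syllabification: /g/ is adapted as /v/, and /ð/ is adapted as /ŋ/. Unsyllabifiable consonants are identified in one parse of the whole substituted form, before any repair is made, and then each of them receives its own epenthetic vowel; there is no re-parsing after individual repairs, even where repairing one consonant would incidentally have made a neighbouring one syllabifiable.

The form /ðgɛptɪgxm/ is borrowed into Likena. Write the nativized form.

Substitution: /ð/ → /ŋ/, /g/ → /v/, giving /ŋvɛptɪvxm/.
The consonants /ŋ/, /p/, /v/, /x/, /m/ cannot be parsed into a legal (C)V syllable (no codas are permitted; onsets are limited to one consonant).
Each unlicensed consonant becomes the onset of a new syllable: /ŋ/ → /ŋɛ/, /p/ → /pɛ/, /v/ → /vɪ/, /x/ → /xɪ/, /m/ → /mɪ/.

ŋɛvɛpɛtɪvɪxɪmɪ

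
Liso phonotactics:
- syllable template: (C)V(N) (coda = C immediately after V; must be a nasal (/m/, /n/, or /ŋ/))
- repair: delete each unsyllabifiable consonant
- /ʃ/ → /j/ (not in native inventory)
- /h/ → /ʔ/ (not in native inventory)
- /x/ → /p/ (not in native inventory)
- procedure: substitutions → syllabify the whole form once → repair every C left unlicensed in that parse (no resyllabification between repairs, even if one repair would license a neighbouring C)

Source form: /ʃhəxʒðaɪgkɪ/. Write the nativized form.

ʔəðaɪkɪ

Substitution: /ʃ/ → /j/, /h/ → /ʔ/, /x/ → /p/, giving /jʔəpʒðaɪgkɪ/.
Syllabifying with onset maximization leaves /j/, /p/, /ʒ/, /g/ stranded (only a nasal (/m/, /n/, or /ŋ/) is licensed in coda position; onsets are limited to one consonant).
Deleting the stranded consonants removes /j/, /p/, /ʒ/, /g/.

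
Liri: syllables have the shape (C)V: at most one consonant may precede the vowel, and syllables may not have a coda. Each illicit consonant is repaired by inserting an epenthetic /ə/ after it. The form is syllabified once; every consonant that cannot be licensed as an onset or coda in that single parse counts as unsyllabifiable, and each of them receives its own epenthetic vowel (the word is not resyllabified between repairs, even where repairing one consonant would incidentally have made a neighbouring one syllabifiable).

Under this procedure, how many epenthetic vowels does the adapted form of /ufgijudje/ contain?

2

The unsyllabifiable consonants are /f/, /d/; each receives one epenthetic vowel.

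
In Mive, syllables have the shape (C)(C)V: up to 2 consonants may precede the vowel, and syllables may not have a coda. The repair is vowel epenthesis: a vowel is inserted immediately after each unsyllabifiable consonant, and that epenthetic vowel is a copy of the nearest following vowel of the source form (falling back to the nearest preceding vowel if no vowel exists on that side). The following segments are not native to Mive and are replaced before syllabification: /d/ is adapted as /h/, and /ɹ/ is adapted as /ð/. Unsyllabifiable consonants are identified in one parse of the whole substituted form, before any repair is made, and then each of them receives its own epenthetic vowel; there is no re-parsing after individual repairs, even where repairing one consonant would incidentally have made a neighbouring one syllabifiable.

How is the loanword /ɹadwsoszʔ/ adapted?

Substitution: /ɹ/ → /ð/, /d/ → /h/, giving /ðahwsoszʔ/.
Under (C)(C)V, the unsyllabifiable consonants are /h/, /s/, /z/, /ʔ/ (no codas are permitted; onsets may contain at most 2 consonants).
Each unlicensed consonant becomes the onset of a new syllable: /h/ → /ho/, /s/ → /so/, /z/ → /zo/, /ʔ/ → /ʔo/.

ðahowsosozoʔo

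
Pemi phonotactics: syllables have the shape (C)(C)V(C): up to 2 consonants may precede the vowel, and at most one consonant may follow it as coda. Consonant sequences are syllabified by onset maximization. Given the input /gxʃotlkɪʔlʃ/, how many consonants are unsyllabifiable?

Syllabifying with onset maximization leaves /g/, /l/, /ʃ/ stranded (at most one coda consonant is licensed; onsets may contain at most 2 consonants).

3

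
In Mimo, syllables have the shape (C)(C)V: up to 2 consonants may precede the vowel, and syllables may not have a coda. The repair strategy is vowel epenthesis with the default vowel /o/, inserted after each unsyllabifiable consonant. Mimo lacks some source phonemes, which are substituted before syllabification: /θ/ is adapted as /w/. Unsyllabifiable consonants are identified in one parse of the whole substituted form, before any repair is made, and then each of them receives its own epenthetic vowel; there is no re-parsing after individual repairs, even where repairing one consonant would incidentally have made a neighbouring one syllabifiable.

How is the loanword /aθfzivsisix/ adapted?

Substitution: /θ/ → /w/, giving /awfzivsisix/.
Syllabifying with onset maximization leaves /w/, /x/ stranded (no codas are permitted; onsets may contain at most 2 consonants).
Epenthesis after each stranded consonant: /w/ → /wo/, /x/ → /xo/.

awofzivsisixo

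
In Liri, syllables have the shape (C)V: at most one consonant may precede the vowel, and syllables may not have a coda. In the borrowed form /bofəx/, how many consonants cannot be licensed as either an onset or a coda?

Syllabifying with onset maximization leaves /x/ stranded (no codas are permitted; onsets are limited to one consonant).

1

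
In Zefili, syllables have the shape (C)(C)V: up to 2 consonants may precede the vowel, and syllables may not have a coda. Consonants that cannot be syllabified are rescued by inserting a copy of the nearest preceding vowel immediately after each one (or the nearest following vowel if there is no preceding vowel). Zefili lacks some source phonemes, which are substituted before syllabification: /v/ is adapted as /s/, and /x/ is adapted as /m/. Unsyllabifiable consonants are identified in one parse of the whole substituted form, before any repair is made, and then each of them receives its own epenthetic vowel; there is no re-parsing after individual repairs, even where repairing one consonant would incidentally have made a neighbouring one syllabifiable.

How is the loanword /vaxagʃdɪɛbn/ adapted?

Substitution: /v/ → /s/, /x/ → /m/, giving /samagʃdɪɛbn/.
Under (C)(C)V, the unsyllabifiable consonants are /g/, /b/, /n/ (no codas are permitted; onsets may contain at most 2 consonants).
Each unlicensed consonant becomes the onset of a new syllable: /g/ → /ga/, /b/ → /bɛ/, /n/ → /nɛ/.

samagaʃdɪɛbɛnɛ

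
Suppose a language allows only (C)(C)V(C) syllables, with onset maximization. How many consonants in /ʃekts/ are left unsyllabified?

2

Under (C)(C)V(C), the unsyllabifiable consonants are /t/, /s/ (at most one coda consonant is licensed; onsets may contain at most 2 consonants).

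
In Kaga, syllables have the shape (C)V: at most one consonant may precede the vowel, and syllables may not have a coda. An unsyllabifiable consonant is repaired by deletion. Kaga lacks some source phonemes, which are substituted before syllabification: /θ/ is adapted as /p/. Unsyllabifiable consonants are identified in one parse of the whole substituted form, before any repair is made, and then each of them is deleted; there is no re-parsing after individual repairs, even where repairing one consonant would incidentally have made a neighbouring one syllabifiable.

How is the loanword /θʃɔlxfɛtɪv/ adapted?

Substitution: /θ/ → /p/, giving /pʃɔlxfɛtɪv/.
Syllabifying with onset maximization leaves /p/, /l/, /x/, /v/ stranded (no codas are permitted; onsets are limited to one consonant).
Deletion applies to /p/, /l/, /x/, /v/.

ʃɔfɛtɪ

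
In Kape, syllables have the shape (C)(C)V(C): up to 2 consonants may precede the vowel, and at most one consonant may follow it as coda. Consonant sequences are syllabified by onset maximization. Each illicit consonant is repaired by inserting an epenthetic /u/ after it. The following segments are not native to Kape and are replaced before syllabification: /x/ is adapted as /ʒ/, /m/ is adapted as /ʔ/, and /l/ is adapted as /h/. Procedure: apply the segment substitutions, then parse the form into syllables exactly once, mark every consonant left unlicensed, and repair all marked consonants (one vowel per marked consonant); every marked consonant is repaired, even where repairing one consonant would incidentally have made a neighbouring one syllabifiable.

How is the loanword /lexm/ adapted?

Substitution: /l/ → /h/, /x/ → /ʒ/, /m/ → /ʔ/, giving /heʒʔ/.
The consonants /ʔ/ cannot be parsed into a legal (C)(C)V(C) syllable (at most one coda consonant is licensed; onsets may contain at most 2 consonants).
Epenthesis after each stranded consonant: /ʔ/ → /ʔu/.

heʒʔu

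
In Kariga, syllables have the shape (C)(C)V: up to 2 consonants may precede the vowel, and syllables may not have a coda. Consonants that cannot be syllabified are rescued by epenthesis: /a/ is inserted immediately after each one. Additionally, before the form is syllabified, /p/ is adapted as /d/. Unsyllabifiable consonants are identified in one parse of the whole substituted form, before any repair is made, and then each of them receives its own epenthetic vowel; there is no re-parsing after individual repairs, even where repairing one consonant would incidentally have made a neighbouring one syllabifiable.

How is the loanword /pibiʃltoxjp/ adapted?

Substitution: /p/ → /d/, giving /dibiʃltoxjd/.
Under (C)(C)V, the unsyllabifiable consonants are /ʃ/, /x/, /j/, /d/ (no codas are permitted; onsets may contain at most 2 consonants).
Each unlicensed consonant becomes the onset of a new syllable: /ʃ/ → /ʃa/, /x/ → /xa/, /j/ → /ja/, /d/ → /da/.

dibiʃaltoxajada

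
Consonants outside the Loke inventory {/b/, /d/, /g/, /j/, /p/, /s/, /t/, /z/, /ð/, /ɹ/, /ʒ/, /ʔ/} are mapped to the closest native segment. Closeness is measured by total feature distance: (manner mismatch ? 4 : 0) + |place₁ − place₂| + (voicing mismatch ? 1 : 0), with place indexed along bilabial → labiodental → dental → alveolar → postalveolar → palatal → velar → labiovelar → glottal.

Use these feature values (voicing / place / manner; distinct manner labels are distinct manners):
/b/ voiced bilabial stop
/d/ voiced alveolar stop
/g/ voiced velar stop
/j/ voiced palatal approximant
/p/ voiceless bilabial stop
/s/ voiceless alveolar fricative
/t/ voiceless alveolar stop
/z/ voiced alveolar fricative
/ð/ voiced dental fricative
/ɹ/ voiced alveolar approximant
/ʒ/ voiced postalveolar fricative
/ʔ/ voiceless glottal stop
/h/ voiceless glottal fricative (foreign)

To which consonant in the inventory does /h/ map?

ʔ

/ʔ/ is closest: manner differs (fricative→stop, +4), place distance 0 (glottal→glottal), same voicing; total 4. Next closest is /s/ at distance 5.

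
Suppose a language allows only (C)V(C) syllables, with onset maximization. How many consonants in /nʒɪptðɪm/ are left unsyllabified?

Syllabifying with onset maximization leaves /n/, /t/ stranded (at most one coda consonant is licensed; onsets are limited to one consonant).

2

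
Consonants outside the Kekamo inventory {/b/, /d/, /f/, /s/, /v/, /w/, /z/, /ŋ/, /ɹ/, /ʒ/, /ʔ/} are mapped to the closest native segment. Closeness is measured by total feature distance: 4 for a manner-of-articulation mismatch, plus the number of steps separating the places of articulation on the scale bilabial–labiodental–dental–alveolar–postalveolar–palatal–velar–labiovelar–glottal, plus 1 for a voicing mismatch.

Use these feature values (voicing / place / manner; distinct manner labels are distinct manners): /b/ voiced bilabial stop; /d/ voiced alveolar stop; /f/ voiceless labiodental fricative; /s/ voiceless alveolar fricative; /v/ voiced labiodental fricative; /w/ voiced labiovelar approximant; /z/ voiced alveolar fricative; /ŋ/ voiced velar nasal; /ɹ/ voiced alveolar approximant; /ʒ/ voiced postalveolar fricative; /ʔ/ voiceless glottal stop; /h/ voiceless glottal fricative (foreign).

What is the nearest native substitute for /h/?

/ʔ/ is closest: manner differs (fricative→stop, +4), place distance 0 (glottal→glottal), same voicing; total 4. Next closest is /s/ at distance 5.

ʔ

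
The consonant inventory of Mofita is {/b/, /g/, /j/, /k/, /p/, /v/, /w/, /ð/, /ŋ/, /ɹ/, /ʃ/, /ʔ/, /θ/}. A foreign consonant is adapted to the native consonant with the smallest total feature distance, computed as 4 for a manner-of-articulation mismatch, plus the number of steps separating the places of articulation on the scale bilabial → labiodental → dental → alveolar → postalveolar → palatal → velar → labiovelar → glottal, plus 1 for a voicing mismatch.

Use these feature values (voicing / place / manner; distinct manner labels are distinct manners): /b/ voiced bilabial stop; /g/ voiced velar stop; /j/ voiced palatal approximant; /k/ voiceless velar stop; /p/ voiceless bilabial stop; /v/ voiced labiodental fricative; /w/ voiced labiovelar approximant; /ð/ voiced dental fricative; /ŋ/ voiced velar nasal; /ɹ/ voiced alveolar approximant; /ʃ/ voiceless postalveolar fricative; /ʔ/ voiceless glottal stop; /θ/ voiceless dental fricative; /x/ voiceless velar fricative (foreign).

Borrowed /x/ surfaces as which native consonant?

/ʃ/ is closest: same manner (fricative), place distance 2 (velar→postalveolar), same voicing; total 2. Next closest is /k/ at distance 4.

ʃ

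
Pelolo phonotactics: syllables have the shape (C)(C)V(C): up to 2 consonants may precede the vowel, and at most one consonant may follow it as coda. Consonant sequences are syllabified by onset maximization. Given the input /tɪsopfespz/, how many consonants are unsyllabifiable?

The consonants /p/, /z/ cannot be parsed into a legal (C)(C)V(C) syllable (at most one coda consonant is licensed; onsets may contain at most 2 consonants).

2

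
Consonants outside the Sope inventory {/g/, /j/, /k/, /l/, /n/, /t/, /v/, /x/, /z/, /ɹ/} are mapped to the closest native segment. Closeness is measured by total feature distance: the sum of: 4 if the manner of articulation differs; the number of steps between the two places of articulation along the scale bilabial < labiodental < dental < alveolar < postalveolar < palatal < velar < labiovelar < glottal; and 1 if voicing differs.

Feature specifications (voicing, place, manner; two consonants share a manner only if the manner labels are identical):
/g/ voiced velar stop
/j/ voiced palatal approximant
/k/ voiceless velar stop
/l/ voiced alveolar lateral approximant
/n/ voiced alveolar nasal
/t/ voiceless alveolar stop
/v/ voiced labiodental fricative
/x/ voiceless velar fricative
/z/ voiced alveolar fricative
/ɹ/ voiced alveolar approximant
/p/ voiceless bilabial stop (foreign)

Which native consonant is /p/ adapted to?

/t/ is closest: same manner (stop), place distance 3 (bilabial→alveolar), same voicing; total 3. Next closest is /k/ at distance 6.

t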